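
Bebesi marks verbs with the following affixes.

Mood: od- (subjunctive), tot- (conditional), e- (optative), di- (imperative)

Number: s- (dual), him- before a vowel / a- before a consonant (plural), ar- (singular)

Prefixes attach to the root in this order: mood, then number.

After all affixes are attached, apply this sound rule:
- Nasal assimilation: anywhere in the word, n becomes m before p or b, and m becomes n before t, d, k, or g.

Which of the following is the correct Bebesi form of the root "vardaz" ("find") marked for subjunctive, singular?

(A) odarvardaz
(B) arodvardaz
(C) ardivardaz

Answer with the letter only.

Attach mood subjunctive od- → odvardaz.
Attach number singular ar- → arodvardaz.
Nasal assimilation: no change.
So the correct form is arodvardaz, option (B).
(A) odarvardaz is wrong: it has the affixes in the wrong order.
(C) ardivardaz is wrong: it uses imperative instead of subjunctive for mood.

B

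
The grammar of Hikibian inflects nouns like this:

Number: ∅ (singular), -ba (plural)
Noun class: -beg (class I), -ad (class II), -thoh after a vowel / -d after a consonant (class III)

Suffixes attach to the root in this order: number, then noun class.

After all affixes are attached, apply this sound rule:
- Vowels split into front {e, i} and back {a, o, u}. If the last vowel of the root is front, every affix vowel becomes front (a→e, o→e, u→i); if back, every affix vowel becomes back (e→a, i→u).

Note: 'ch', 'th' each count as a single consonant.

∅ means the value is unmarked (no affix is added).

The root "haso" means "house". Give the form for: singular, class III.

number = singular: zero marking, form stays haso.
Attach noun class class III -thoh (after vowel 'o') → hasothoh.
Vowel harmony: no change.

hasothoh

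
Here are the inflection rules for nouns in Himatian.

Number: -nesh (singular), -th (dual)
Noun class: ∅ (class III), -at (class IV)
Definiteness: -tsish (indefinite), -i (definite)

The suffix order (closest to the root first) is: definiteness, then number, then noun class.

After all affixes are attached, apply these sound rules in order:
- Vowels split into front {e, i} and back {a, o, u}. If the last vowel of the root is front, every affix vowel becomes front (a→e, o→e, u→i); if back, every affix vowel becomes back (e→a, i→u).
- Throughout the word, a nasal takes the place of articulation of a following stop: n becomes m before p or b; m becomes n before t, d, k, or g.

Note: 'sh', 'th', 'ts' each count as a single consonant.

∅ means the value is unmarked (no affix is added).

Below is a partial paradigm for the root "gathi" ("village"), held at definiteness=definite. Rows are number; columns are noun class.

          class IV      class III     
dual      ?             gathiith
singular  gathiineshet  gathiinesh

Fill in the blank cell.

gathiithet

Attach definiteness definite -i → gathii.
Attach number dual -th → gathiith.
Attach noun class class IV -at → gathiithat.
Apply vowel harmony: gathiithat → gathiithet.
Nasal assimilation: no change.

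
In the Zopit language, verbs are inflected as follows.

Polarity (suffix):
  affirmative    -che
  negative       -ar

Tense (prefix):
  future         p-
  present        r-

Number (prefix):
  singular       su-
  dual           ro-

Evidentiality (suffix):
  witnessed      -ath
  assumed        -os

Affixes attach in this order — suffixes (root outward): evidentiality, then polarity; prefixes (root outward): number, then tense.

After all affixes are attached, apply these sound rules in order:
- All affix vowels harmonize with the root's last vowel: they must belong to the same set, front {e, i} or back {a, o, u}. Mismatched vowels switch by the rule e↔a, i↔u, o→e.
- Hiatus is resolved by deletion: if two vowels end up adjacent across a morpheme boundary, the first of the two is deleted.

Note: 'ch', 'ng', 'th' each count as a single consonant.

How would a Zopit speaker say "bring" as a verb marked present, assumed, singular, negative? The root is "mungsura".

Attach number singular su- → sumungsura.
Attach evidentiality assumed -os → sumungsuraos.
Attach tense present r- → rsumungsuraos.
Attach polarity negative -ar → rsumungsuraosar.
Vowel harmony: no change.
Apply vowel deletion: rsumungsuraosar → rsumungsurosar.

rsumungsurosar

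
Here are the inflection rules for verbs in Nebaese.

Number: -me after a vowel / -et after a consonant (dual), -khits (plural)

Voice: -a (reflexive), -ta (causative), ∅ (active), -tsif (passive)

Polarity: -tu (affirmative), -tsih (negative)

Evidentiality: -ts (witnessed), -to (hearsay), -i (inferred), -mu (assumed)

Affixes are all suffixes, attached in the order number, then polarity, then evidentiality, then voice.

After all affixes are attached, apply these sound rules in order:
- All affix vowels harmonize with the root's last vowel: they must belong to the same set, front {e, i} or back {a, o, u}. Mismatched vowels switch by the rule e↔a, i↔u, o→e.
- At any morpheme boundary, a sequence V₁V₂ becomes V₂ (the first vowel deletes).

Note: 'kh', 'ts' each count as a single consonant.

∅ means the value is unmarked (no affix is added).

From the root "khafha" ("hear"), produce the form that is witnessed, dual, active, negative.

Attach number dual -me (after vowel 'a') → khafhame.
Attach polarity negative -tsih → khafhametsih.
Attach evidentiality witnessed -ts → khafhametsihts.
voice = active: zero marking, form stays khafhametsihts.
Apply vowel harmony: khafhametsihts → khafhamatsuhts.
Vowel deletion: no change.

khafhamatsuhts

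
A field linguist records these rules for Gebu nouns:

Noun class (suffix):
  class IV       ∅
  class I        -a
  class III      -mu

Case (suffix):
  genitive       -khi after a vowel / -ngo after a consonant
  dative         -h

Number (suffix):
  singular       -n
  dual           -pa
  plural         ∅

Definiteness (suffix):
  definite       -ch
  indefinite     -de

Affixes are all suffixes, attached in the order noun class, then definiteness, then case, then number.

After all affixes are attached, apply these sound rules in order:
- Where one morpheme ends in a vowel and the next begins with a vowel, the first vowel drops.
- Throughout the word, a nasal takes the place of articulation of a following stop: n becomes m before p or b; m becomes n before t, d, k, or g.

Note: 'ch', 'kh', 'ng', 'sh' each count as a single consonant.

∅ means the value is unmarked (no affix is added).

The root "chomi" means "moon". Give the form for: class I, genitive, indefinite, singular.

Attach noun class class I -a → chomia.
Attach definiteness indefinite -de → chomiade.
Attach case genitive -khi (after vowel 'e') → chomiadekhi.
Attach number singular -n → chomiadekhin.
Apply vowel deletion: chomiadekhin → chomadekhin.
Nasal assimilation: no change.

chomadekhin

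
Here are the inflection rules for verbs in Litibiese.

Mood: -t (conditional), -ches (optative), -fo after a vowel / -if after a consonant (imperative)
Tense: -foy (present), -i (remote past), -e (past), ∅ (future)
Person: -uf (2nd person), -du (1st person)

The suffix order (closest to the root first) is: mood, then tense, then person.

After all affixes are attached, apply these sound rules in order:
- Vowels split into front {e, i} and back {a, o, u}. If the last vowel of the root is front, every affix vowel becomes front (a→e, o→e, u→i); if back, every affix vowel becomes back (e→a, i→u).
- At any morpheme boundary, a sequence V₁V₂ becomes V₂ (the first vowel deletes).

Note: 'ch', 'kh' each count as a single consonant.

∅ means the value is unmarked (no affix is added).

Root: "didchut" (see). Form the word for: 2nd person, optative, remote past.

didchutchasuf

Attach mood optative -ches → didchutches.
Attach tense remote past -i → didchutchesi.
Attach person 2nd person -uf → didchutchesiuf.
Apply vowel harmony: didchutchesiuf → didchutchasuuf.
Apply vowel deletion: didchutchasuuf → didchutchasuf.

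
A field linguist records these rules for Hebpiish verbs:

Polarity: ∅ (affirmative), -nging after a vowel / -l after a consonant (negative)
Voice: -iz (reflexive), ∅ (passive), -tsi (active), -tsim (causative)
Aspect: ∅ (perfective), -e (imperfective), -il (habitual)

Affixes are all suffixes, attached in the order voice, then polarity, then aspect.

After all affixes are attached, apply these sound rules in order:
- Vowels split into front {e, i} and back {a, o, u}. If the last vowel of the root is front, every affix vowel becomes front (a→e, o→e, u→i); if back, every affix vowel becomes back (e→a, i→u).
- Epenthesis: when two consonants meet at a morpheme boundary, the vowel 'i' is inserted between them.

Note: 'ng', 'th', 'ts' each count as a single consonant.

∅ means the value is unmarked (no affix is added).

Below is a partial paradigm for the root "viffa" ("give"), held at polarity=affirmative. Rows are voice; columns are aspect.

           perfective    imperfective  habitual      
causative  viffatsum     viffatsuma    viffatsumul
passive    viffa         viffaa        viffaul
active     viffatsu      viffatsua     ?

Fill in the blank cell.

viffatsuul

Attach voice active -tsi → viffatsi.
polarity = affirmative: zero marking, form stays viffatsi.
Attach aspect habitual -il → viffatsiil.
Apply vowel harmony: viffatsiil → viffatsuul.
Epenthesis: no change.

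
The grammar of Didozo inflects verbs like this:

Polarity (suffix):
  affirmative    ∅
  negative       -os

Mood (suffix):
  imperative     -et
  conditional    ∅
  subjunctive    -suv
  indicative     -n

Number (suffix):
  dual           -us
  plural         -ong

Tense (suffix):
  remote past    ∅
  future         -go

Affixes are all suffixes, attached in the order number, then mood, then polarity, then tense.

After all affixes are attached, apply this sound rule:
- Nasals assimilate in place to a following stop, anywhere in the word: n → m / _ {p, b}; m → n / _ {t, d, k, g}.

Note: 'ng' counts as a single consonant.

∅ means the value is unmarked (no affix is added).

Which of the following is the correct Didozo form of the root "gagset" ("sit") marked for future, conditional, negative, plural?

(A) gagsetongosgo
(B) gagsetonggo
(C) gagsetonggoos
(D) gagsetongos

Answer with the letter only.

Attach number plural -ong → gagsetong.
mood = conditional: zero marking, form stays gagsetong.
Attach polarity negative -os → gagsetongos.
Attach tense future -go → gagsetongosgo.
Nasal assimilation: no change.
So the correct form is gagsetongosgo, option (A).
(D) gagsetongos is wrong: it uses remote past instead of future for tense.
(B) gagsetonggo is wrong: it uses affirmative instead of negative for polarity.
(C) gagsetonggoos is wrong: it has the affixes in the wrong order.

A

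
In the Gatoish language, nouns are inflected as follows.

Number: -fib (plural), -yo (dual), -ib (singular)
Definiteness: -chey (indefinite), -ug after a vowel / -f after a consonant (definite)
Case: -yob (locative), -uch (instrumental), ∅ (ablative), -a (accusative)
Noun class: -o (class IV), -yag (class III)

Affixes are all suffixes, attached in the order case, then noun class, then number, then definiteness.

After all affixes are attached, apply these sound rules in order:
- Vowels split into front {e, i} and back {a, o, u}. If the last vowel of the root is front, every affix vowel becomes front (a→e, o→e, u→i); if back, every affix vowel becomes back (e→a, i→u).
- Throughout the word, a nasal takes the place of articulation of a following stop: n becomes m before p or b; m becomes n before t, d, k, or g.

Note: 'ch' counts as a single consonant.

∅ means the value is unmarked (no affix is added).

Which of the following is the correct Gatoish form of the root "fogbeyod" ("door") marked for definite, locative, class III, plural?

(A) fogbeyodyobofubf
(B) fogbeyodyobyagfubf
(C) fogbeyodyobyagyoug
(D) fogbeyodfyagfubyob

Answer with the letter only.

B

Attach case locative -yob → fogbeyodyob.
Attach noun class class III -yag → fogbeyodyobyag.
Attach number plural -fib → fogbeyodyobyagfib.
Attach definiteness definite -f (after consonant 'b') → fogbeyodyobyagfibf.
Apply vowel harmony: fogbeyodyobyagfibf → fogbeyodyobyagfubf.
Nasal assimilation: no change.
So the correct form is fogbeyodyobyagfubf, option (B).
(D) fogbeyodfyagfubyob is wrong: it has the affixes in the wrong order.
(C) fogbeyodyobyagyoug is wrong: it uses dual instead of plural for number.
(A) fogbeyodyobofubf is wrong: it uses class IV instead of class III for noun class.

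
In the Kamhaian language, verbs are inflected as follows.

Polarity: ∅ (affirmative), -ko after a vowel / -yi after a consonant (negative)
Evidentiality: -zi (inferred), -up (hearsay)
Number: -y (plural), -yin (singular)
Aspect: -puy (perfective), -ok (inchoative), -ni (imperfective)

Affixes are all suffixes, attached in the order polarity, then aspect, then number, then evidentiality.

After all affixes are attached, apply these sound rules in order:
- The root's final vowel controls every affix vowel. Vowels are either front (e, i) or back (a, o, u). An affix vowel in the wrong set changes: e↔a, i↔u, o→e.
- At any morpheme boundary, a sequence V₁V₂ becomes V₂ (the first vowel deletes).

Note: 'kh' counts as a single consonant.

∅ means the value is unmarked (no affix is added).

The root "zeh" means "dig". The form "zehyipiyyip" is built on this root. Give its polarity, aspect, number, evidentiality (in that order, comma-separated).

Segment: zeh-yi-puy-y-up.
polarity: -ko/yi → negative.
aspect: -puy → perfective.
number: -y → plural.
evidentiality: -up → hearsay.

negative, perfective, plural, hearsay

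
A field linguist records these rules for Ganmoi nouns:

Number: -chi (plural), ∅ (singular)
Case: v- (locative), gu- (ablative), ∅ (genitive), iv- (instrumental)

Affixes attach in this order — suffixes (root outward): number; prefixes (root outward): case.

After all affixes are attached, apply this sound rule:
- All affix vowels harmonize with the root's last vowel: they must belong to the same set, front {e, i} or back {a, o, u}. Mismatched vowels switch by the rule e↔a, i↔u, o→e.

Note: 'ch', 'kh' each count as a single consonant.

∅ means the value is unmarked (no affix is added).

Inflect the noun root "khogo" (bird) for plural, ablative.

gukhogochu

Attach case ablative gu- → gukhogo.
Attach number plural -chi → gukhogochi.
Apply vowel harmony: gukhogochi → gukhogochu.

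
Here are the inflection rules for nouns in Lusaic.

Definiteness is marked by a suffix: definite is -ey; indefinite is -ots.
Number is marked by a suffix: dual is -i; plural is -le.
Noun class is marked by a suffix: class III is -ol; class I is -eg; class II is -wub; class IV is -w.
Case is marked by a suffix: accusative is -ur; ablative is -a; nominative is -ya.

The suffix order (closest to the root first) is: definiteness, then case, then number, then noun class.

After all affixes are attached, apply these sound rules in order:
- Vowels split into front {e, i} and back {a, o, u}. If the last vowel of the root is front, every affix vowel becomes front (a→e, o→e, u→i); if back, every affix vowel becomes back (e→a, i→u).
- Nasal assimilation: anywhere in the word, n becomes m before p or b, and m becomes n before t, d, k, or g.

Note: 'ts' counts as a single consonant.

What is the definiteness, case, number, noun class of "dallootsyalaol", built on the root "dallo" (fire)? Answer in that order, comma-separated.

indefinite, nominative, plural, class III

Segment: dallo-ots-ya-le-ol.
definiteness: -ots → indefinite.
case: -ya → nominative.
number: -le → plural.
noun class: -ol → class III.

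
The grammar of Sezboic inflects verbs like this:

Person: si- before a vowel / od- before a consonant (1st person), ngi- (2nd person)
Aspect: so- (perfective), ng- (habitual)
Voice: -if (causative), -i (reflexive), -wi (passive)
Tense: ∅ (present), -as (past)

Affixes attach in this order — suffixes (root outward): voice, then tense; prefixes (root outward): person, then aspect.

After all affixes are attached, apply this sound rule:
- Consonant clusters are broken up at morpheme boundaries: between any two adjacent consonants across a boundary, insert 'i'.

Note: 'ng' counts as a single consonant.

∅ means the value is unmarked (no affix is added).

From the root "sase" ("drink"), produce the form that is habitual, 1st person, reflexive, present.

ngodisasei

Attach voice reflexive -i → sasei.
tense = present: zero marking, form stays sasei.
Attach person 1st person od- (before consonant 's') → odsasei.
Attach aspect habitual ng- → ngodsasei.
Apply epenthesis: ngodsasei → ngodisasei.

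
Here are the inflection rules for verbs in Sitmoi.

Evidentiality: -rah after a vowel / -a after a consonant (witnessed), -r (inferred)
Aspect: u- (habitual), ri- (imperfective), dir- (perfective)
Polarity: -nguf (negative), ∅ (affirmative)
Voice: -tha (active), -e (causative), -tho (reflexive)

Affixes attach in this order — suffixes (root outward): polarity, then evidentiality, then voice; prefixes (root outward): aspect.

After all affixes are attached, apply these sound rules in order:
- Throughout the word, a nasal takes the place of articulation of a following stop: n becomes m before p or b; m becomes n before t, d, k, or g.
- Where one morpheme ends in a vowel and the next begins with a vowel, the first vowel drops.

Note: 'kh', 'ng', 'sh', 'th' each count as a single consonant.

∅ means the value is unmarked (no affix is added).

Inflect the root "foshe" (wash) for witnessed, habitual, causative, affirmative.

ufosherahe

Attach aspect habitual u- → ufoshe.
polarity = affirmative: zero marking, form stays ufoshe.
Attach evidentiality witnessed -rah (after vowel 'e') → ufosherah.
Attach voice causative -e → ufosherahe.
Nasal assimilation: no change.
Vowel deletion: no change.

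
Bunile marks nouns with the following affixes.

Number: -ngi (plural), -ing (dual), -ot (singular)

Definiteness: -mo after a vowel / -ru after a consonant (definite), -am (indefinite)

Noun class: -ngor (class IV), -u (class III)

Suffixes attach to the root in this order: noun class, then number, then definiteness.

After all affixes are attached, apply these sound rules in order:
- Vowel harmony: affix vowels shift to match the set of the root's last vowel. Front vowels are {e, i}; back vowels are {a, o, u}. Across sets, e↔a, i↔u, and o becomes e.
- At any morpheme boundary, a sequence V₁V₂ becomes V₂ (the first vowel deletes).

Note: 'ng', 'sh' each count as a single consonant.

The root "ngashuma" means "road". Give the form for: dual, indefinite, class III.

ngashumungam

Attach noun class class III -u → ngashumau.
Attach number dual -ing → ngashumauing.
Attach definiteness indefinite -am → ngashumauingam.
Apply vowel harmony: ngashumauingam → ngashumauungam.
Apply vowel deletion: ngashumauungam → ngashumungam.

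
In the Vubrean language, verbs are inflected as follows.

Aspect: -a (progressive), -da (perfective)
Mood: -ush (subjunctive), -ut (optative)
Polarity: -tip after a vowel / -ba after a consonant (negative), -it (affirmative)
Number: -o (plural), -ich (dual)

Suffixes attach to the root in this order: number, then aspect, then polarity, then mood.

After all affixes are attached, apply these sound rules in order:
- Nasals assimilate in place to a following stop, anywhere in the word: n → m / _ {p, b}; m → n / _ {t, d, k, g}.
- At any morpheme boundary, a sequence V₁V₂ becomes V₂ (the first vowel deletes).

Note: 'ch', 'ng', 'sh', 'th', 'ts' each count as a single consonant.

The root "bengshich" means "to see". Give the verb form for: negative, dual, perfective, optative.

bengshichichdatiput

Attach number dual -ich → bengshichich.
Attach aspect perfective -da → bengshichichda.
Attach polarity negative -tip (after vowel 'a') → bengshichichdatip.
Attach mood optative -ut → bengshichichdatiput.
Nasal assimilation: no change.
Vowel deletion: no change.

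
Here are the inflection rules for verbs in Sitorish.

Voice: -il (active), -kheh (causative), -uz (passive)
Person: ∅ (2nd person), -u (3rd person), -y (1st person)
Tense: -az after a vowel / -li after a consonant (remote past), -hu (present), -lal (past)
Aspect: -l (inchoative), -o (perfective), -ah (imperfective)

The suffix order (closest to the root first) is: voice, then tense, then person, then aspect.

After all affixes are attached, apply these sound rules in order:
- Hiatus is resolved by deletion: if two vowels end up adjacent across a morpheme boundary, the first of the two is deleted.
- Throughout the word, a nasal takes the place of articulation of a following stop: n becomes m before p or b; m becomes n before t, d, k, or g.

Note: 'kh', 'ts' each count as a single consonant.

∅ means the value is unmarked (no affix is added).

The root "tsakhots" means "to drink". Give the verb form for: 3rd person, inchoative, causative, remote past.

Attach voice causative -kheh → tsakhotskheh.
Attach tense remote past -li (after consonant 'h') → tsakhotskhehli.
Attach person 3rd person -u → tsakhotskhehliu.
Attach aspect inchoative -l → tsakhotskhehliul.
Apply vowel deletion: tsakhotskhehliul → tsakhotskhehlul.
Nasal assimilation: no change.

tsakhotskhehlul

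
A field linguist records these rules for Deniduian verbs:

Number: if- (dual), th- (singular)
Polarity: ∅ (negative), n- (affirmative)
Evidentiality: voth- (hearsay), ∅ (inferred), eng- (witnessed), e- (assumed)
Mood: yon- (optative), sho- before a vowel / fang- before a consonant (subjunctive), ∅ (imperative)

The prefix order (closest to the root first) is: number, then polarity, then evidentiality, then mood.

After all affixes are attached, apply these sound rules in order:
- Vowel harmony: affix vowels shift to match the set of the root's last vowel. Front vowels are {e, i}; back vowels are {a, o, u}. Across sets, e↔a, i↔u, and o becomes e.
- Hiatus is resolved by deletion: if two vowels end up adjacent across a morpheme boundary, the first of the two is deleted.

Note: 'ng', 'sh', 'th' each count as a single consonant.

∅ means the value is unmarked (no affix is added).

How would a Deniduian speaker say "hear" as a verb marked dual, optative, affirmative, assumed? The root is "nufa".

Attach number dual if- → ifnufa.
Attach polarity affirmative n- → nifnufa.
Attach evidentiality assumed e- → enifnufa.
Attach mood optative yon- → yonenifnufa.
Apply vowel harmony: yonenifnufa → yonanufnufa.
Vowel deletion: no change.

yonanufnufa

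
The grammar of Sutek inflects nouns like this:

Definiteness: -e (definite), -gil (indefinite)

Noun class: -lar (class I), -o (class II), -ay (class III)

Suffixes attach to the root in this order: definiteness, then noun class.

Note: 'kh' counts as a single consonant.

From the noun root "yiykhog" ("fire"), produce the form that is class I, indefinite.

Attach definiteness indefinite -gil → yiykhoggil.
Attach noun class class I -lar → yiykhoggillar.

yiykhoggillar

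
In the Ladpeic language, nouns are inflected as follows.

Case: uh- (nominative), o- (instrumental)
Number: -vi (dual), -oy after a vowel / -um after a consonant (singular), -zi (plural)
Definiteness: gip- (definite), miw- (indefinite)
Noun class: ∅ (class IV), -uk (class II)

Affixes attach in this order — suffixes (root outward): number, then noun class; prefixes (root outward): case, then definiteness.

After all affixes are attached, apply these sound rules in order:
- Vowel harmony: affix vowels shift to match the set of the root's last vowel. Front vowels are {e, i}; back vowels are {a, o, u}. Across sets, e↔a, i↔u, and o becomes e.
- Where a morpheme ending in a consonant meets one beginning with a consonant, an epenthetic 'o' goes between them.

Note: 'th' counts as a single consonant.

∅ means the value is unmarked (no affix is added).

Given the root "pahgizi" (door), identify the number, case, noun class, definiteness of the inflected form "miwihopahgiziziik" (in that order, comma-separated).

Segment: miw-uh-pahgizi-zi-uk.
number: -zi → plural.
case: uh- → nominative.
noun class: -uk → class II.
definiteness: miw- → indefinite.

plural, nominative, class II, indefinite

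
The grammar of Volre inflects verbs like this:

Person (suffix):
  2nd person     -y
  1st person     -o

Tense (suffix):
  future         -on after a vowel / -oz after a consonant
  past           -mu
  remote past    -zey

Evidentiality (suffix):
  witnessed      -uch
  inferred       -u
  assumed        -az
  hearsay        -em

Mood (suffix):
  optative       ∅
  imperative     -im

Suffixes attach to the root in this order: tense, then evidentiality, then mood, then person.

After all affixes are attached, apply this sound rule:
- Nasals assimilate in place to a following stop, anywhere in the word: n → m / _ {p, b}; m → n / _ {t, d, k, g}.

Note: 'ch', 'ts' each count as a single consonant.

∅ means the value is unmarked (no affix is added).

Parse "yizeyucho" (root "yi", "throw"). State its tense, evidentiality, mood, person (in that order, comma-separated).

remote past, witnessed, optative, 1st person

Segment: yi-zey-uch-o.
tense: -zey → remote past.
evidentiality: -uch → witnessed.
mood: ∅ → optative.
person: -o → 1st person.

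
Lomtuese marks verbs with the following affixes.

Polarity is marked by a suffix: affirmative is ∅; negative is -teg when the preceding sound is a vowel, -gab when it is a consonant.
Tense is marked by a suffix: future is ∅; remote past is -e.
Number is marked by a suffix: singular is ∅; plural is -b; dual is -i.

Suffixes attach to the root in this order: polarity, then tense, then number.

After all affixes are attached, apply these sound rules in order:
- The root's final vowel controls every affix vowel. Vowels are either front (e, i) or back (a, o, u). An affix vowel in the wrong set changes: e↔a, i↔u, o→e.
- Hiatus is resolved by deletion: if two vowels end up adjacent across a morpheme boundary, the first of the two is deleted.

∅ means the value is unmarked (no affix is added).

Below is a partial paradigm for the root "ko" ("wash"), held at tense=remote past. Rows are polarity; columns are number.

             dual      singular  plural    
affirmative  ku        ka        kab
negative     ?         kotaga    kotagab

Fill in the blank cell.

Attach polarity negative -teg (after vowel 'o') → koteg.
Attach tense remote past -e → kotege.
Attach number dual -i → kotegei.
Apply vowel harmony: kotegei → kotagau.
Apply vowel deletion: kotagau → kotagu.

kotagu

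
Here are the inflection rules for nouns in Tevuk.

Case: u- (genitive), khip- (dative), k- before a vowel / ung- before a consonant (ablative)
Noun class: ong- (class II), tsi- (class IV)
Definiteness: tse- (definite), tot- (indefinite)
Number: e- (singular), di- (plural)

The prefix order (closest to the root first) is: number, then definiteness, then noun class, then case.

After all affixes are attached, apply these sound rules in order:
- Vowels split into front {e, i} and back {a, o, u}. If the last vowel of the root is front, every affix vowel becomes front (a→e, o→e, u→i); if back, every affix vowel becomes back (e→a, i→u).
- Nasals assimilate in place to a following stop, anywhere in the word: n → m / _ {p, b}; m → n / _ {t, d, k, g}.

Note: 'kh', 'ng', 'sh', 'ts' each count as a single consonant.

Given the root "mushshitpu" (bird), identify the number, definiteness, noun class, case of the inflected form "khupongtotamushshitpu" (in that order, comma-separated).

Segment: khip-ong-tot-e-mushshitpu.
number: e- → singular.
definiteness: tot- → indefinite.
noun class: ong- → class II.
case: khip- → dative.

singular, indefinite, class II, dative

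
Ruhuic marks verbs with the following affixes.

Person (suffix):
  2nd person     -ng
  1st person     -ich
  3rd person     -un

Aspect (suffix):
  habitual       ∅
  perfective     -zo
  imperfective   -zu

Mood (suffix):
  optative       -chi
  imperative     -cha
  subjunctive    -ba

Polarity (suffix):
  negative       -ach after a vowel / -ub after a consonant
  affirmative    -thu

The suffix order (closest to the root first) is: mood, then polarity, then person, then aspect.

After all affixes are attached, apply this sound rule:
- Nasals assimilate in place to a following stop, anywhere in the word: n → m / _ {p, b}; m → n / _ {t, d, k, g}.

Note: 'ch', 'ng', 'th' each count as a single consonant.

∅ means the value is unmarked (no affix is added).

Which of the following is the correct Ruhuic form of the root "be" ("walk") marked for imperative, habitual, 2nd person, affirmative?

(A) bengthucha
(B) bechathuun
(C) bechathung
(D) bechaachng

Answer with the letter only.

C

Attach mood imperative -cha → becha.
Attach polarity affirmative -thu → bechathu.
Attach person 2nd person -ng → bechathung.
aspect = habitual: zero marking, form stays bechathung.
Nasal assimilation: no change.
So the correct form is bechathung, option (C).
(D) bechaachng is wrong: it uses negative instead of affirmative for polarity.
(A) bengthucha is wrong: it has the affixes in the wrong order.
(B) bechathuun is wrong: it uses 3rd person instead of 2nd person for person.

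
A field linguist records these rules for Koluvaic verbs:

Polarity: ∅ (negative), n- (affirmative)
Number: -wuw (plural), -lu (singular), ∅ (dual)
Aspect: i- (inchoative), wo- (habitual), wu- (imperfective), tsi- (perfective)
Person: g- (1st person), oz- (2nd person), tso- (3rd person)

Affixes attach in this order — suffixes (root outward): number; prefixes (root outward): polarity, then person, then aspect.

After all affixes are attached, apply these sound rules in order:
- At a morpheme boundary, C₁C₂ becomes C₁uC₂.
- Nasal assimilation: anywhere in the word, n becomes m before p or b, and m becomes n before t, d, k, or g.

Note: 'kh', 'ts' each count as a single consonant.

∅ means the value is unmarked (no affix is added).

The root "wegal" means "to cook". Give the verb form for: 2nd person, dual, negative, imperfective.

wuozuwegal

number = dual: zero marking, form stays wegal.
polarity = negative: zero marking, form stays wegal.
Attach person 2nd person oz- → ozwegal.
Attach aspect imperfective wu- → wuozwegal.
Apply epenthesis: wuozwegal → wuozuwegal.
Nasal assimilation: no change.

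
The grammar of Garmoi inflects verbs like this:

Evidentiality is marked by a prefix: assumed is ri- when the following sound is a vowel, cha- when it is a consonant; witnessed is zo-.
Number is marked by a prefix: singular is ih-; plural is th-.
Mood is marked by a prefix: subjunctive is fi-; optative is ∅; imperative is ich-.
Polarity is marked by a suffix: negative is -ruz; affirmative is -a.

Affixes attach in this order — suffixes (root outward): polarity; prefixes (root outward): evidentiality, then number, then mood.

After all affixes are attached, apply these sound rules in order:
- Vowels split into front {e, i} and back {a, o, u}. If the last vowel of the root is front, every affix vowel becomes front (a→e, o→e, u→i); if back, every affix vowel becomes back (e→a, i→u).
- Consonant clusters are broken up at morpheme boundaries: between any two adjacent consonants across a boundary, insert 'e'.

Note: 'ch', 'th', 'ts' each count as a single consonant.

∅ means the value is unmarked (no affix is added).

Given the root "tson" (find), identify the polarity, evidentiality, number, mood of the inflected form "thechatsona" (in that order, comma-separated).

affirmative, assumed, plural, optative

Segment: th-cha-tson-a.
polarity: -a → affirmative.
evidentiality: ri/cha- → assumed.
number: th- → plural.
mood: ∅ → optative.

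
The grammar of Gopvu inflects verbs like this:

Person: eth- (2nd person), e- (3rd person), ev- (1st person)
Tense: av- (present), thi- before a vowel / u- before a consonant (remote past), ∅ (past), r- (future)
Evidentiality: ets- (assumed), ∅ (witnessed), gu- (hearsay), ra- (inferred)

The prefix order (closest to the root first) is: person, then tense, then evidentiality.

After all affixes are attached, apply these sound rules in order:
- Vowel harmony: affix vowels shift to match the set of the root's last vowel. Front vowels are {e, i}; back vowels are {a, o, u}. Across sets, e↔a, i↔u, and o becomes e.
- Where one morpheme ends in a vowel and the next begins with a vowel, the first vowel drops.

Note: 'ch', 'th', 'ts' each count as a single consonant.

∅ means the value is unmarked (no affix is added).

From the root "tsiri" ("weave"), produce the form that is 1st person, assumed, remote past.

Attach person 1st person ev- → evtsiri.
Attach tense remote past thi- (before vowel 'e') → thievtsiri.
Attach evidentiality assumed ets- → etsthievtsiri.
Vowel harmony: no change.
Apply vowel deletion: etsthievtsiri → etsthevtsiri.

etsthevtsiri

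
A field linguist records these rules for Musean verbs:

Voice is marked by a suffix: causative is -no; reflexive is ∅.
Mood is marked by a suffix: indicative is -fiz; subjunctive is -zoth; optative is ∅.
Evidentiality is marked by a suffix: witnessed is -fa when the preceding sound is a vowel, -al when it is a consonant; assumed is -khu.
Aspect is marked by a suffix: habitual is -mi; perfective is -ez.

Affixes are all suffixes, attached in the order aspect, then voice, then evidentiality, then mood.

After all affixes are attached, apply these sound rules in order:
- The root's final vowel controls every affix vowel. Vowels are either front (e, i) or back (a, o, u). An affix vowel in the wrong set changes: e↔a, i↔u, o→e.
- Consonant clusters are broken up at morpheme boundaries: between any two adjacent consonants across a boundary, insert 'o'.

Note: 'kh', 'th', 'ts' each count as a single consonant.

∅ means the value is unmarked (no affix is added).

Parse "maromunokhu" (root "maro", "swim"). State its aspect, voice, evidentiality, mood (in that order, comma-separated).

habitual, causative, assumed, optative

Segment: maro-mi-no-khu.
aspect: -mi → habitual.
voice: -no → causative.
evidentiality: -khu → assumed.
mood: ∅ → optative.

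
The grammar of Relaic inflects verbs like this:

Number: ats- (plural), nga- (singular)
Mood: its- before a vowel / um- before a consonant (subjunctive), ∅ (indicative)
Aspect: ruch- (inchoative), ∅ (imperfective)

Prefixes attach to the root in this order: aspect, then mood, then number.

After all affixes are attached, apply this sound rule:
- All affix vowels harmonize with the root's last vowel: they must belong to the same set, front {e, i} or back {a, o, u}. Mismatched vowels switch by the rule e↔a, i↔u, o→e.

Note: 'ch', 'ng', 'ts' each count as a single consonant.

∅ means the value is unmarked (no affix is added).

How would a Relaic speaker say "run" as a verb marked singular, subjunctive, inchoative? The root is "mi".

Attach aspect inchoative ruch- → ruchmi.
Attach mood subjunctive um- (before consonant 'r') → umruchmi.
Attach number singular nga- → ngaumruchmi.
Apply vowel harmony: ngaumruchmi → ngeimrichmi.

ngeimrichmi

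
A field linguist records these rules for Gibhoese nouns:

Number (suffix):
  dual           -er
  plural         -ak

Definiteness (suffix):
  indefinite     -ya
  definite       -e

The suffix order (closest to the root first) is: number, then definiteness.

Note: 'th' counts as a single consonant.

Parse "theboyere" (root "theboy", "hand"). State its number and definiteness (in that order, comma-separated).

dual, definite

Segment: theboy-er-e.
number: -er → dual.
definiteness: -e → definite.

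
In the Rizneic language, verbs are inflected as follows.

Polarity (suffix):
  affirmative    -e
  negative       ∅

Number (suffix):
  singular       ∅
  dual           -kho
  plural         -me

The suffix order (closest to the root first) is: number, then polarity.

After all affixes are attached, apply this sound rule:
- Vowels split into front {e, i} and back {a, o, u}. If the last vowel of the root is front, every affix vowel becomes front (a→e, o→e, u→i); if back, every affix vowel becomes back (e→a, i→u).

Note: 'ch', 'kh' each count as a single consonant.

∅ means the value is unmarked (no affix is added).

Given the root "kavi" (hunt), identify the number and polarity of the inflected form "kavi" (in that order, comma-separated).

Segment: kavi.
number: ∅ → singular.
polarity: ∅ → negative.

singular, negative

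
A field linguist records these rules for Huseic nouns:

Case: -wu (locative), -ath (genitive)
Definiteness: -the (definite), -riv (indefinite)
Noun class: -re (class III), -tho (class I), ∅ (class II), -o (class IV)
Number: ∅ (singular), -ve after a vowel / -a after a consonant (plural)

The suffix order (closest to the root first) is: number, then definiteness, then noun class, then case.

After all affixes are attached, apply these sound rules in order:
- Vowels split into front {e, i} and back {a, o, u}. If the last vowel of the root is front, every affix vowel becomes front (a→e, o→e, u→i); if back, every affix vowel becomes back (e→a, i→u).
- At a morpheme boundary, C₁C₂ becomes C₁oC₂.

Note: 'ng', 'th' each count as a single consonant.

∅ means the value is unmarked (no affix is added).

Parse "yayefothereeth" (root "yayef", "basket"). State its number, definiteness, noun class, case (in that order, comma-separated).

Segment: yayef-the-re-ath.
number: ∅ → singular.
definiteness: -the → definite.
noun class: -re → class III.
case: -ath → genitive.

singular, definite, class III, genitive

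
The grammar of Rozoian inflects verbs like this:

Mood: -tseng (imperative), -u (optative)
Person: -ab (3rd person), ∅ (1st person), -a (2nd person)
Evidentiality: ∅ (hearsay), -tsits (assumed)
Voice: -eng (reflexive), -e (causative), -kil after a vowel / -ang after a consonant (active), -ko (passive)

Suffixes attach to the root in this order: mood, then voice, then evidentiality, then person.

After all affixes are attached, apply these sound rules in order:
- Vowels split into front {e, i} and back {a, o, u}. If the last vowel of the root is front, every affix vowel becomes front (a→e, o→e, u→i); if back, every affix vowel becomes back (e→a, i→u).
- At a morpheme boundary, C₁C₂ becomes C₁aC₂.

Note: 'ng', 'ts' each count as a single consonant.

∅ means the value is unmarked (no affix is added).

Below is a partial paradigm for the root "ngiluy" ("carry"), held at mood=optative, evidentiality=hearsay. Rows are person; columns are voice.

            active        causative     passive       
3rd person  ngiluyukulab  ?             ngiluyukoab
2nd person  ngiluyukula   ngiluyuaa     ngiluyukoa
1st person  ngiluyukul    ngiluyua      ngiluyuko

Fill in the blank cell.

Attach mood optative -u → ngiluyu.
Attach voice causative -e → ngiluyue.
evidentiality = hearsay: zero marking, form stays ngiluyue.
Attach person 3rd person -ab → ngiluyueab.
Apply vowel harmony: ngiluyueab → ngiluyuaab.
Epenthesis: no change.

ngiluyuaab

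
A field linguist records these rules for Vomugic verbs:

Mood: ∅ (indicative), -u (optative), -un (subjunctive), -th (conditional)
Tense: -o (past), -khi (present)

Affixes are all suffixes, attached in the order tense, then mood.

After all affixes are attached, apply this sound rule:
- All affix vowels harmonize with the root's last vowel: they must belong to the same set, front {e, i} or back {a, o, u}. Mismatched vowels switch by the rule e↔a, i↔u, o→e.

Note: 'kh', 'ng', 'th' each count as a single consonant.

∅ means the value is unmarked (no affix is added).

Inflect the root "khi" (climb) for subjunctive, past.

khiein

Attach tense past -o → khio.
Attach mood subjunctive -un → khioun.
Apply vowel harmony: khioun → khiein.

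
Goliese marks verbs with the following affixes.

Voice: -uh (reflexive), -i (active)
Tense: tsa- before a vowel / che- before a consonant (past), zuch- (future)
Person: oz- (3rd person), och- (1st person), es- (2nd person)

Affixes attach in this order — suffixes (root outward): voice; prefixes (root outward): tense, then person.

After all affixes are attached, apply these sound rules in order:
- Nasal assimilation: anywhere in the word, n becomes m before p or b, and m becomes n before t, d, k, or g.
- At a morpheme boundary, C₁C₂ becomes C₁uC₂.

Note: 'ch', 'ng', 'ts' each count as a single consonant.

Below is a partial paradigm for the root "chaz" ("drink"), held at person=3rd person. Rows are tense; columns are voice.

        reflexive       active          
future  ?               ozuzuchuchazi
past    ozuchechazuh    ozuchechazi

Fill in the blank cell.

Attach tense future zuch- → zuchchaz.
Attach voice reflexive -uh → zuchchazuh.
Attach person 3rd person oz- → ozzuchchazuh.
Nasal assimilation: no change.
Apply epenthesis: ozzuchchazuh → ozuzuchuchazuh.

ozuzuchuchazuh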